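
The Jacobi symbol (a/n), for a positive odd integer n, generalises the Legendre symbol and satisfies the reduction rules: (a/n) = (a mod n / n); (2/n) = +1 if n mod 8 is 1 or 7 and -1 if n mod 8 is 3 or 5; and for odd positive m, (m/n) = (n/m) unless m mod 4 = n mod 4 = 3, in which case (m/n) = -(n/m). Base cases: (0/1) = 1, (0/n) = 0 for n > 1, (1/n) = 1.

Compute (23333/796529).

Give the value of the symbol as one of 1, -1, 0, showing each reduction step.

-1

reciprocity: (23333/796529) = +1·(796529/23333) since 23333 mod 4 = 1, 796529 mod 4 = 1; sign now +1
(796529/23333) = (3207/23333)   [reduce mod 23333]
reciprocity: (3207/23333) = +1·(23333/3207) since 3207 mod 4 = 3, 23333 mod 4 = 1; sign now +1
(23333/3207) = (884/3207)   [reduce mod 3207]
884 = 2^2·221; (2/3207) = +1 since 3207 mod 8 = 7, so (884/3207) = (+1)^2·(221/3207); sign now +1
reciprocity: (221/3207) = +1·(3207/221) since 221 mod 4 = 1, 3207 mod 4 = 3; sign now +1
(3207/221) = (113/221)   [reduce mod 221]
reciprocity: (113/221) = +1·(221/113) since 113 mod 4 = 1, 221 mod 4 = 1; sign now +1
(221/113) = (108/113)   [reduce mod 113]
108 = 2^2·27; (2/113) = +1 since 113 mod 8 = 1, so (108/113) = (+1)^2·(27/113); sign now +1
reciprocity: (27/113) = +1·(113/27) since 27 mod 4 = 3, 113 mod 4 = 1; sign now +1
(113/27) = (5/27)   [reduce mod 27]
reciprocity: (5/27) = +1·(27/5) since 5 mod 4 = 1, 27 mod 4 = 3; sign now +1
(27/5) = (2/5)   [reduce mod 5]
2 = 2^1·1; (2/5) = -1 since 5 mod 8 = 5, so (2/5) = (-1)^1·(1/5); sign now -1
(1/5) = 1; final value = sign = -1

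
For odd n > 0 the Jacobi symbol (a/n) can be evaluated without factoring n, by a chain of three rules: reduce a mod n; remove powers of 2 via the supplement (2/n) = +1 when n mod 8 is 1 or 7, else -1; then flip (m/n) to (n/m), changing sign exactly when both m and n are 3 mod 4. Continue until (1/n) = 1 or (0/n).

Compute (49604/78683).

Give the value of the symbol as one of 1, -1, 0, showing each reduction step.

-1

factor out 2^2: 49604 = 2^2·12401; with 78683 mod 8 = 3, (2/78683) = -1; sign now +1; continue with (12401/78683)
flip (12401/78683) -> (78683/12401): both odd, 12401 mod 4 = 1, 78683 mod 4 = 3, so the flip contributes +1; sign now +1
(78683/12401): 78683 mod 12401 = 4277, so (78683/12401) = (4277/12401)
flip (4277/12401) -> (12401/4277): both odd, 4277 mod 4 = 1, 12401 mod 4 = 1, so the flip contributes +1; sign now +1
(12401/4277): 12401 mod 4277 = 3847, so (12401/4277) = (3847/4277)
flip (3847/4277) -> (4277/3847): both odd, 3847 mod 4 = 3, 4277 mod 4 = 1, so the flip contributes +1; sign now +1
(4277/3847): 4277 mod 3847 = 430, so (4277/3847) = (430/3847)
factor out 2^1: 430 = 2^1·215; with 3847 mod 8 = 7, (2/3847) = +1; sign now +1; continue with (215/3847)
flip (215/3847) -> (3847/215): both odd, 215 mod 4 = 3, 3847 mod 4 = 3, so the flip contributes -1; sign now -1
(3847/215): 3847 mod 215 = 192, so (3847/215) = (192/215)
factor out 2^6: 192 = 2^6·3; with 215 mod 8 = 7, (2/215) = +1; sign now -1; continue with (3/215)
flip (3/215) -> (215/3): both odd, 3 mod 4 = 3, 215 mod 4 = 3, so the flip contributes -1; sign now +1
(215/3): 215 mod 3 = 2, so (215/3) = (2/3)
factor out 2^1: 2 = 2^1·1; with 3 mod 8 = 3, (2/3) = -1; sign now -1; continue with (1/3)
reached (1/3) = 1, so the symbol is -1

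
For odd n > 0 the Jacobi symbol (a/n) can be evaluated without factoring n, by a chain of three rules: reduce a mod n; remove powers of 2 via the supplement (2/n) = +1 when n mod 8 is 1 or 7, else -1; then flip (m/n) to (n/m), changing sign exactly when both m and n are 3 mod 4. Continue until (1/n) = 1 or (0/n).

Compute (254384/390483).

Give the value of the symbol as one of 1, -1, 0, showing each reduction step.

254384 = 2^4·15899; (2/390483) = -1 since 390483 mod 8 = 3, so (254384/390483) = (-1)^4·(15899/390483); sign now +1
reciprocity: (15899/390483) = -1·(390483/15899) since 15899 mod 4 = 3, 390483 mod 4 = 3; sign now -1
(390483/15899) = (8907/15899)   [reduce mod 15899]
reciprocity: (8907/15899) = -1·(15899/8907) since 8907 mod 4 = 3, 15899 mod 4 = 3; sign now +1
(15899/8907) = (6992/8907)   [reduce mod 8907]
6992 = 2^4·437; (2/8907) = -1 since 8907 mod 8 = 3, so (6992/8907) = (-1)^4·(437/8907); sign now +1
reciprocity: (437/8907) = +1·(8907/437) since 437 mod 4 = 1, 8907 mod 4 = 3; sign now +1
(8907/437) = (167/437)   [reduce mod 437]
reciprocity: (167/437) = +1·(437/167) since 167 mod 4 = 3, 437 mod 4 = 1; sign now +1
(437/167) = (103/167)   [reduce mod 167]
reciprocity: (103/167) = -1·(167/103) since 103 mod 4 = 3, 167 mod 4 = 3; sign now -1
(167/103) = (64/103)   [reduce mod 103]
64 = 2^6·1; (2/103) = +1 since 103 mod 8 = 7, so (64/103) = (+1)^6·(1/103); sign now -1
(1/103) = 1; final value = sign = -1

-1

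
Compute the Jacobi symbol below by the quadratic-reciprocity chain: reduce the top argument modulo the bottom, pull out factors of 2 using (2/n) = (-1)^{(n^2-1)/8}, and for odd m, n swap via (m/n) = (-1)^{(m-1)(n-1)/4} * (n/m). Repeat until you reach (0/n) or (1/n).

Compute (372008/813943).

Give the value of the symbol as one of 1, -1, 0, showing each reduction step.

factor out 2^3: 372008 = 2^3·46501; with 813943 mod 8 = 7, (2/813943) = +1; sign now +1; continue with (46501/813943)
flip (46501/813943) -> (813943/46501): both odd, 46501 mod 4 = 1, 813943 mod 4 = 3, so the flip contributes +1; sign now +1
(813943/46501): 813943 mod 46501 = 23426, so (813943/46501) = (23426/46501)
factor out 2^1: 23426 = 2^1·11713; with 46501 mod 8 = 5, (2/46501) = -1; sign now -1; continue with (11713/46501)
flip (11713/46501) -> (46501/11713): both odd, 11713 mod 4 = 1, 46501 mod 4 = 1, so the flip contributes +1; sign now -1
(46501/11713): 46501 mod 11713 = 11362, so (46501/11713) = (11362/11713)
factor out 2^1: 11362 = 2^1·5681; with 11713 mod 8 = 1, (2/11713) = +1; sign now -1; continue with (5681/11713)
flip (5681/11713) -> (11713/5681): both odd, 5681 mod 4 = 1, 11713 mod 4 = 1, so the flip contributes +1; sign now -1
(11713/5681): 11713 mod 5681 = 351, so (11713/5681) = (351/5681)
flip (351/5681) -> (5681/351): both odd, 351 mod 4 = 3, 5681 mod 4 = 1, so the flip contributes +1; sign now -1
(5681/351): 5681 mod 351 = 65, so (5681/351) = (65/351)
flip (65/351) -> (351/65): both odd, 65 mod 4 = 1, 351 mod 4 = 3, so the flip contributes +1; sign now -1
(351/65): 351 mod 65 = 26, so (351/65) = (26/65)
factor out 2^1: 26 = 2^1·13; with 65 mod 8 = 1, (2/65) = +1; sign now -1; continue with (13/65)
flip (13/65) -> (65/13): both odd, 13 mod 4 = 1, 65 mod 4 = 1, so the flip contributes +1; sign now -1
(65/13): 65 mod 13 = 0, so (65/13) = (0/13)
reached (0/13); gcd(a, n) > 1, so (0/13) = 0 and the symbol is 0

0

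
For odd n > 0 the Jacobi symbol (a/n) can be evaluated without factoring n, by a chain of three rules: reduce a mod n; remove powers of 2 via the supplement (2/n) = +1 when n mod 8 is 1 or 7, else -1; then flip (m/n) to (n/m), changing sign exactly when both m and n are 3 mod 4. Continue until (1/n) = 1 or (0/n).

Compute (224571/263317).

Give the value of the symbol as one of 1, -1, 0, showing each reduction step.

reciprocity: (224571/263317) = +1·(263317/224571) since 224571 mod 4 = 3, 263317 mod 4 = 1; sign now +1
(263317/224571) = (38746/224571)   [reduce mod 224571]
38746 = 2^1·19373; (2/224571) = -1 since 224571 mod 8 = 3, so (38746/224571) = (-1)^1·(19373/224571); sign now -1
reciprocity: (19373/224571) = +1·(224571/19373) since 19373 mod 4 = 1, 224571 mod 4 = 3; sign now -1
(224571/19373) = (11468/19373)   [reduce mod 19373]
11468 = 2^2·2867; (2/19373) = -1 since 19373 mod 8 = 5, so (11468/19373) = (-1)^2·(2867/19373); sign now -1
reciprocity: (2867/19373) = +1·(19373/2867) since 2867 mod 4 = 3, 19373 mod 4 = 1; sign now -1
(19373/2867) = (2171/2867)   [reduce mod 2867]
reciprocity: (2171/2867) = -1·(2867/2171) since 2171 mod 4 = 3, 2867 mod 4 = 3; sign now +1
(2867/2171) = (696/2171)   [reduce mod 2171]
696 = 2^3·87; (2/2171) = -1 since 2171 mod 8 = 3, so (696/2171) = (-1)^3·(87/2171); sign now -1
reciprocity: (87/2171) = -1·(2171/87) since 87 mod 4 = 3, 2171 mod 4 = 3; sign now +1
(2171/87) = (83/87)   [reduce mod 87]
reciprocity: (83/87) = -1·(87/83) since 83 mod 4 = 3, 87 mod 4 = 3; sign now -1
(87/83) = (4/83)   [reduce mod 83]
4 = 2^2·1; (2/83) = -1 since 83 mod 8 = 3, so (4/83) = (-1)^2·(1/83); sign now -1
(1/83) = 1; final value = sign = -1

-1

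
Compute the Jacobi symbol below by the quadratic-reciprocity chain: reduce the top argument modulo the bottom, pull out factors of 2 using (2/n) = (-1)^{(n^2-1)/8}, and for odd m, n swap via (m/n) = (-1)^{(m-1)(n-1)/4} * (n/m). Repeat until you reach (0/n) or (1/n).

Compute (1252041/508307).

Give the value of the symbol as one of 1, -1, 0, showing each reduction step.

1

(1252041/508307) = (235427/508307)   [reduce mod 508307]
reciprocity: (235427/508307) = -1·(508307/235427) since 235427 mod 4 = 3, 508307 mod 4 = 3; sign now -1
(508307/235427) = (37453/235427)   [reduce mod 235427]
reciprocity: (37453/235427) = +1·(235427/37453) since 37453 mod 4 = 1, 235427 mod 4 = 3; sign now -1
(235427/37453) = (10709/37453)   [reduce mod 37453]
reciprocity: (10709/37453) = +1·(37453/10709) since 10709 mod 4 = 1, 37453 mod 4 = 1; sign now -1
(37453/10709) = (5326/10709)   [reduce mod 10709]
5326 = 2^1·2663; (2/10709) = -1 since 10709 mod 8 = 5, so (5326/10709) = (-1)^1·(2663/10709); sign now +1
reciprocity: (2663/10709) = +1·(10709/2663) since 2663 mod 4 = 3, 10709 mod 4 = 1; sign now +1
(10709/2663) = (57/2663)   [reduce mod 2663]
reciprocity: (57/2663) = +1·(2663/57) since 57 mod 4 = 1, 2663 mod 4 = 3; sign now +1
(2663/57) = (41/57)   [reduce mod 57]
reciprocity: (41/57) = +1·(57/41) since 41 mod 4 = 1, 57 mod 4 = 1; sign now +1
(57/41) = (16/41)   [reduce mod 41]
16 = 2^4·1; (2/41) = +1 since 41 mod 8 = 1, so (16/41) = (+1)^4·(1/41); sign now +1
(1/41) = 1; final value = sign = +1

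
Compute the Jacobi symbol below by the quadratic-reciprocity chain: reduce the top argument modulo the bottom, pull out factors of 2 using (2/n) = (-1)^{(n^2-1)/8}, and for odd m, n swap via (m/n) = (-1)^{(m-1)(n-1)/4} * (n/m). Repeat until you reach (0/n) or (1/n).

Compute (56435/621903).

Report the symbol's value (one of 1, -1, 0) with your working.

flip (56435/621903) -> (621903/56435): both odd, 56435 mod 4 = 3, 621903 mod 4 = 3, so the flip contributes -1; sign now -1
(621903/56435): 621903 mod 56435 = 1118, so (621903/56435) = (1118/56435)
factor out 2^1: 1118 = 2^1·559; with 56435 mod 8 = 3, (2/56435) = -1; sign now +1; continue with (559/56435)
flip (559/56435) -> (56435/559): both odd, 559 mod 4 = 3, 56435 mod 4 = 3, so the flip contributes -1; sign now -1
(56435/559): 56435 mod 559 = 535, so (56435/559) = (535/559)
flip (535/559) -> (559/535): both odd, 535 mod 4 = 3, 559 mod 4 = 3, so the flip contributes -1; sign now +1
(559/535): 559 mod 535 = 24, so (559/535) = (24/535)
factor out 2^3: 24 = 2^3·3; with 535 mod 8 = 7, (2/535) = +1; sign now +1; continue with (3/535)
flip (3/535) -> (535/3): both odd, 3 mod 4 = 3, 535 mod 4 = 3, so the flip contributes -1; sign now -1
(535/3): 535 mod 3 = 1, so (535/3) = (1/3)
reached (1/3) = 1, so the symbol is -1

-1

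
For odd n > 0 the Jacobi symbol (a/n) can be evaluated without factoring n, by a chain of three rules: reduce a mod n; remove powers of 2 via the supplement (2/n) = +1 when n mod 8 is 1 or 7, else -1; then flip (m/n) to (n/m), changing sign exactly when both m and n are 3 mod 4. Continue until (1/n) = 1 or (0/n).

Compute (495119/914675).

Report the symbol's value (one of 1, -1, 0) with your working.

reciprocity: (495119/914675) = -1·(914675/495119) since 495119 mod 4 = 3, 914675 mod 4 = 3; sign now -1
(914675/495119) = (419556/495119)   [reduce mod 495119]
419556 = 2^2·104889; (2/495119) = +1 since 495119 mod 8 = 7, so (419556/495119) = (+1)^2·(104889/495119); sign now -1
reciprocity: (104889/495119) = +1·(495119/104889) since 104889 mod 4 = 1, 495119 mod 4 = 3; sign now -1
(495119/104889) = (75563/104889)   [reduce mod 104889]
reciprocity: (75563/104889) = +1·(104889/75563) since 75563 mod 4 = 3, 104889 mod 4 = 1; sign now -1
(104889/75563) = (29326/75563)   [reduce mod 75563]
29326 = 2^1·14663; (2/75563) = -1 since 75563 mod 8 = 3, so (29326/75563) = (-1)^1·(14663/75563); sign now +1
reciprocity: (14663/75563) = -1·(75563/14663) since 14663 mod 4 = 3, 75563 mod 4 = 3; sign now -1
(75563/14663) = (2248/14663)   [reduce mod 14663]
2248 = 2^3·281; (2/14663) = +1 since 14663 mod 8 = 7, so (2248/14663) = (+1)^3·(281/14663); sign now -1
reciprocity: (281/14663) = +1·(14663/281) since 281 mod 4 = 1, 14663 mod 4 = 3; sign now -1
(14663/281) = (51/281)   [reduce mod 281]
reciprocity: (51/281) = +1·(281/51) since 51 mod 4 = 3, 281 mod 4 = 1; sign now -1
(281/51) = (26/51)   [reduce mod 51]
26 = 2^1·13; (2/51) = -1 since 51 mod 8 = 3, so (26/51) = (-1)^1·(13/51); sign now +1
reciprocity: (13/51) = +1·(51/13) since 13 mod 4 = 1, 51 mod 4 = 3; sign now +1
(51/13) = (12/13)   [reduce mod 13]
12 = 2^2·3; (2/13) = -1 since 13 mod 8 = 5, so (12/13) = (-1)^2·(3/13); sign now +1
reciprocity: (3/13) = +1·(13/3) since 3 mod 4 = 3, 13 mod 4 = 1; sign now +1
(13/3) = (1/3)   [reduce mod 3]
(1/3) = 1; final value = sign = +1

1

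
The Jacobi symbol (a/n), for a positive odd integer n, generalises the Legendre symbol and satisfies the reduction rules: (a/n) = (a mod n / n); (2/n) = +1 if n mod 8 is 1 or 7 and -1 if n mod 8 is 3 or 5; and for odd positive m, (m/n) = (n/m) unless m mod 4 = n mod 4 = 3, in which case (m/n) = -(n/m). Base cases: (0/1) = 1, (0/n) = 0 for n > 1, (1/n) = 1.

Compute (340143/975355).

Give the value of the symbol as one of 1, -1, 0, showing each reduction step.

reciprocity: (340143/975355) = -1·(975355/340143) since 340143 mod 4 = 3, 975355 mod 4 = 3; sign now -1
(975355/340143) = (295069/340143)   [reduce mod 340143]
reciprocity: (295069/340143) = +1·(340143/295069) since 295069 mod 4 = 1, 340143 mod 4 = 3; sign now -1
(340143/295069) = (45074/295069)   [reduce mod 295069]
45074 = 2^1·22537; (2/295069) = -1 since 295069 mod 8 = 5, so (45074/295069) = (-1)^1·(22537/295069); sign now +1
reciprocity: (22537/295069) = +1·(295069/22537) since 22537 mod 4 = 1, 295069 mod 4 = 1; sign now +1
(295069/22537) = (2088/22537)   [reduce mod 22537]
2088 = 2^3·261; (2/22537) = +1 since 22537 mod 8 = 1, so (2088/22537) = (+1)^3·(261/22537); sign now +1
reciprocity: (261/22537) = +1·(22537/261) since 261 mod 4 = 1, 22537 mod 4 = 1; sign now +1
(22537/261) = (91/261)   [reduce mod 261]
reciprocity: (91/261) = +1·(261/91) since 91 mod 4 = 3, 261 mod 4 = 1; sign now +1
(261/91) = (79/91)   [reduce mod 91]
reciprocity: (79/91) = -1·(91/79) since 79 mod 4 = 3, 91 mod 4 = 3; sign now -1
(91/79) = (12/79)   [reduce mod 79]
12 = 2^2·3; (2/79) = +1 since 79 mod 8 = 7, so (12/79) = (+1)^2·(3/79); sign now -1
reciprocity: (3/79) = -1·(79/3) since 3 mod 4 = 3, 79 mod 4 = 3; sign now +1
(79/3) = (1/3)   [reduce mod 3]
(1/3) = 1; final value = sign = +1

1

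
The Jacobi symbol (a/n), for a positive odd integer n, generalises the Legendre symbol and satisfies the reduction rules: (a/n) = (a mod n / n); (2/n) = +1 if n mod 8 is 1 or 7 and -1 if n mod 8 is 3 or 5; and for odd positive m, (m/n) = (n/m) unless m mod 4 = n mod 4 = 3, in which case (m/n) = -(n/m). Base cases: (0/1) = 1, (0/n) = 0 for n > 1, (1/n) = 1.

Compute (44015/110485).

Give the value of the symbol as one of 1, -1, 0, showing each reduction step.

0

reciprocity: (44015/110485) = +1·(110485/44015) since 44015 mod 4 = 3, 110485 mod 4 = 1; sign now +1
(110485/44015) = (22455/44015)   [reduce mod 44015]
reciprocity: (22455/44015) = -1·(44015/22455) since 22455 mod 4 = 3, 44015 mod 4 = 3; sign now -1
(44015/22455) = (21560/22455)   [reduce mod 22455]
21560 = 2^3·2695; (2/22455) = +1 since 22455 mod 8 = 7, so (21560/22455) = (+1)^3·(2695/22455); sign now -1
reciprocity: (2695/22455) = -1·(22455/2695) since 2695 mod 4 = 3, 22455 mod 4 = 3; sign now +1
(22455/2695) = (895/2695)   [reduce mod 2695]
reciprocity: (895/2695) = -1·(2695/895) since 895 mod 4 = 3, 2695 mod 4 = 3; sign now -1
(2695/895) = (10/895)   [reduce mod 895]
10 = 2^1·5; (2/895) = +1 since 895 mod 8 = 7, so (10/895) = (+1)^1·(5/895); sign now -1
reciprocity: (5/895) = +1·(895/5) since 5 mod 4 = 1, 895 mod 4 = 3; sign now -1
(895/5) = (0/5)   [reduce mod 5]
(0/5) = 0   [gcd(a, n) > 1]; final value = 0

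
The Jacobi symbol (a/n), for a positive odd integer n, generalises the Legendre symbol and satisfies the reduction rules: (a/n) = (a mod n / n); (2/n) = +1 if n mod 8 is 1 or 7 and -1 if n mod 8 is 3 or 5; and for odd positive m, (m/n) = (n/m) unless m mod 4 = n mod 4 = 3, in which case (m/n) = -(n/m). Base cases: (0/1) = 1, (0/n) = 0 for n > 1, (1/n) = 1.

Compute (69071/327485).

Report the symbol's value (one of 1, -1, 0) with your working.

1

flip (69071/327485) -> (327485/69071): both odd, 69071 mod 4 = 3, 327485 mod 4 = 1, so the flip contributes +1; sign now +1
(327485/69071): 327485 mod 69071 = 51201, so (327485/69071) = (51201/69071)
flip (51201/69071) -> (69071/51201): both odd, 51201 mod 4 = 1, 69071 mod 4 = 3, so the flip contributes +1; sign now +1
(69071/51201): 69071 mod 51201 = 17870, so (69071/51201) = (17870/51201)
factor out 2^1: 17870 = 2^1·8935; with 51201 mod 8 = 1, (2/51201) = +1; sign now +1; continue with (8935/51201)
flip (8935/51201) -> (51201/8935): both odd, 8935 mod 4 = 3, 51201 mod 4 = 1, so the flip contributes +1; sign now +1
(51201/8935): 51201 mod 8935 = 6526, so (51201/8935) = (6526/8935)
factor out 2^1: 6526 = 2^1·3263; with 8935 mod 8 = 7, (2/8935) = +1; sign now +1; continue with (3263/8935)
flip (3263/8935) -> (8935/3263): both odd, 3263 mod 4 = 3, 8935 mod 4 = 3, so the flip contributes -1; sign now -1
(8935/3263): 8935 mod 3263 = 2409, so (8935/3263) = (2409/3263)
flip (2409/3263) -> (3263/2409): both odd, 2409 mod 4 = 1, 3263 mod 4 = 3, so the flip contributes +1; sign now -1
(3263/2409): 3263 mod 2409 = 854, so (3263/2409) = (854/2409)
factor out 2^1: 854 = 2^1·427; with 2409 mod 8 = 1, (2/2409) = +1; sign now -1; continue with (427/2409)
flip (427/2409) -> (2409/427): both odd, 427 mod 4 = 3, 2409 mod 4 = 1, so the flip contributes +1; sign now -1
(2409/427): 2409 mod 427 = 274, so (2409/427) = (274/427)
factor out 2^1: 274 = 2^1·137; with 427 mod 8 = 3, (2/427) = -1; sign now +1; continue with (137/427)
flip (137/427) -> (427/137): both odd, 137 mod 4 = 1, 427 mod 4 = 3, so the flip contributes +1; sign now +1
(427/137): 427 mod 137 = 16, so (427/137) = (16/137)
factor out 2^4: 16 = 2^4·1; with 137 mod 8 = 1, (2/137) = +1; sign now +1; continue with (1/137)
reached (1/137) = 1, so the symbol is +1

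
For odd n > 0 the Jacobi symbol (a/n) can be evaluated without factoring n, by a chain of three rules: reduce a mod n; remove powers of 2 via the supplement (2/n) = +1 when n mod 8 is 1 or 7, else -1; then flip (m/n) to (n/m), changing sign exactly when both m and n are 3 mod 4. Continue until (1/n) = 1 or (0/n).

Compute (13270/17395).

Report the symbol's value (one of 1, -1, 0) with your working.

13270 = 2^1·6635; (2/17395) = -1 since 17395 mod 8 = 3, so (13270/17395) = (-1)^1·(6635/17395); sign now -1
reciprocity: (6635/17395) = -1·(17395/6635) since 6635 mod 4 = 3, 17395 mod 4 = 3; sign now +1
(17395/6635) = (4125/6635)   [reduce mod 6635]
reciprocity: (4125/6635) = +1·(6635/4125) since 4125 mod 4 = 1, 6635 mod 4 = 3; sign now +1
(6635/4125) = (2510/4125)   [reduce mod 4125]
2510 = 2^1·1255; (2/4125) = -1 since 4125 mod 8 = 5, so (2510/4125) = (-1)^1·(1255/4125); sign now -1
reciprocity: (1255/4125) = +1·(4125/1255) since 1255 mod 4 = 3, 4125 mod 4 = 1; sign now -1
(4125/1255) = (360/1255)   [reduce mod 1255]
360 = 2^3·45; (2/1255) = +1 since 1255 mod 8 = 7, so (360/1255) = (+1)^3·(45/1255); sign now -1
reciprocity: (45/1255) = +1·(1255/45) since 45 mod 4 = 1, 1255 mod 4 = 3; sign now -1
(1255/45) = (40/45)   [reduce mod 45]
40 = 2^3·5; (2/45) = -1 since 45 mod 8 = 5, so (40/45) = (-1)^3·(5/45); sign now +1
reciprocity: (5/45) = +1·(45/5) since 5 mod 4 = 1, 45 mod 4 = 1; sign now +1
(45/5) = (0/5)   [reduce mod 5]
(0/5) = 0   [gcd(a, n) > 1]; final value = 0

0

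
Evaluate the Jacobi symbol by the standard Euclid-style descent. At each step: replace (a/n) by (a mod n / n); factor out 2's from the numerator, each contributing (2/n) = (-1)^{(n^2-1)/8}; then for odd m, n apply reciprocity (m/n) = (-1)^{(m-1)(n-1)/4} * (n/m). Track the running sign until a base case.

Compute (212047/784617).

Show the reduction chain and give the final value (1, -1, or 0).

-1

reciprocity: (212047/784617) = +1·(784617/212047) since 212047 mod 4 = 3, 784617 mod 4 = 1; sign now +1
(784617/212047) = (148476/212047)   [reduce mod 212047]
148476 = 2^2·37119; (2/212047) = +1 since 212047 mod 8 = 7, so (148476/212047) = (+1)^2·(37119/212047); sign now +1
reciprocity: (37119/212047) = -1·(212047/37119) since 37119 mod 4 = 3, 212047 mod 4 = 3; sign now -1
(212047/37119) = (26452/37119)   [reduce mod 37119]
26452 = 2^2·6613; (2/37119) = +1 since 37119 mod 8 = 7, so (26452/37119) = (+1)^2·(6613/37119); sign now -1
reciprocity: (6613/37119) = +1·(37119/6613) since 6613 mod 4 = 1, 37119 mod 4 = 3; sign now -1
(37119/6613) = (4054/6613)   [reduce mod 6613]
4054 = 2^1·2027; (2/6613) = -1 since 6613 mod 8 = 5, so (4054/6613) = (-1)^1·(2027/6613); sign now +1
reciprocity: (2027/6613) = +1·(6613/2027) since 2027 mod 4 = 3, 6613 mod 4 = 1; sign now +1
(6613/2027) = (532/2027)   [reduce mod 2027]
532 = 2^2·133; (2/2027) = -1 since 2027 mod 8 = 3, so (532/2027) = (-1)^2·(133/2027); sign now +1
reciprocity: (133/2027) = +1·(2027/133) since 133 mod 4 = 1, 2027 mod 4 = 3; sign now +1
(2027/133) = (32/133)   [reduce mod 133]
32 = 2^5·1; (2/133) = -1 since 133 mod 8 = 5, so (32/133) = (-1)^5·(1/133); sign now -1
(1/133) = 1; final value = sign = -1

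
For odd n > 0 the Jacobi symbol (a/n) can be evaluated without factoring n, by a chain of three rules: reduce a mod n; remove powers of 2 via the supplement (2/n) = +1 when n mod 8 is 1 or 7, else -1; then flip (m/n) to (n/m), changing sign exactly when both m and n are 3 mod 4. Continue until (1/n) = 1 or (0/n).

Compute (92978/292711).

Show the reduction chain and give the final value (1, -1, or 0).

92978 = 2^1·46489; (2/292711) = +1 since 292711 mod 8 = 7, so (92978/292711) = (+1)^1·(46489/292711); sign now +1
reciprocity: (46489/292711) = +1·(292711/46489) since 46489 mod 4 = 1, 292711 mod 4 = 3; sign now +1
(292711/46489) = (13777/46489)   [reduce mod 46489]
reciprocity: (13777/46489) = +1·(46489/13777) since 13777 mod 4 = 1, 46489 mod 4 = 1; sign now +1
(46489/13777) = (5158/13777)   [reduce mod 13777]
5158 = 2^1·2579; (2/13777) = +1 since 13777 mod 8 = 1, so (5158/13777) = (+1)^1·(2579/13777); sign now +1
reciprocity: (2579/13777) = +1·(13777/2579) since 2579 mod 4 = 3, 13777 mod 4 = 1; sign now +1
(13777/2579) = (882/2579)   [reduce mod 2579]
882 = 2^1·441; (2/2579) = -1 since 2579 mod 8 = 3, so (882/2579) = (-1)^1·(441/2579); sign now -1
reciprocity: (441/2579) = +1·(2579/441) since 441 mod 4 = 1, 2579 mod 4 = 3; sign now -1
(2579/441) = (374/441)   [reduce mod 441]
374 = 2^1·187; (2/441) = +1 since 441 mod 8 = 1, so (374/441) = (+1)^1·(187/441); sign now -1
reciprocity: (187/441) = +1·(441/187) since 187 mod 4 = 3, 441 mod 4 = 1; sign now -1
(441/187) = (67/187)   [reduce mod 187]
reciprocity: (67/187) = -1·(187/67) since 67 mod 4 = 3, 187 mod 4 = 3; sign now +1
(187/67) = (53/67)   [reduce mod 67]
reciprocity: (53/67) = +1·(67/53) since 53 mod 4 = 1, 67 mod 4 = 3; sign now +1
(67/53) = (14/53)   [reduce mod 53]
14 = 2^1·7; (2/53) = -1 since 53 mod 8 = 5, so (14/53) = (-1)^1·(7/53); sign now -1
reciprocity: (7/53) = +1·(53/7) since 7 mod 4 = 3, 53 mod 4 = 1; sign now -1
(53/7) = (4/7)   [reduce mod 7]
4 = 2^2·1; (2/7) = +1 since 7 mod 8 = 7, so (4/7) = (+1)^2·(1/7); sign now -1
(1/7) = 1; final value = sign = -1

-1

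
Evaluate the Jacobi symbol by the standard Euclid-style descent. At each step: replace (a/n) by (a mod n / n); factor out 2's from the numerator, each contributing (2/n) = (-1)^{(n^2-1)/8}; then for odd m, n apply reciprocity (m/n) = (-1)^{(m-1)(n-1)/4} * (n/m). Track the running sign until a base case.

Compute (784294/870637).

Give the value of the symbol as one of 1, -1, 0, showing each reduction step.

784294 = 2^1·392147; (2/870637) = -1 since 870637 mod 8 = 5, so (784294/870637) = (-1)^1·(392147/870637); sign now -1
reciprocity: (392147/870637) = +1·(870637/392147) since 392147 mod 4 = 3, 870637 mod 4 = 1; sign now -1
(870637/392147) = (86343/392147)   [reduce mod 392147]
reciprocity: (86343/392147) = -1·(392147/86343) since 86343 mod 4 = 3, 392147 mod 4 = 3; sign now +1
(392147/86343) = (46775/86343)   [reduce mod 86343]
reciprocity: (46775/86343) = -1·(86343/46775) since 46775 mod 4 = 3, 86343 mod 4 = 3; sign now -1
(86343/46775) = (39568/46775)   [reduce mod 46775]
39568 = 2^4·2473; (2/46775) = +1 since 46775 mod 8 = 7, so (39568/46775) = (+1)^4·(2473/46775); sign now -1
reciprocity: (2473/46775) = +1·(46775/2473) since 2473 mod 4 = 1, 46775 mod 4 = 3; sign now -1
(46775/2473) = (2261/2473)   [reduce mod 2473]
reciprocity: (2261/2473) = +1·(2473/2261) since 2261 mod 4 = 1, 2473 mod 4 = 1; sign now -1
(2473/2261) = (212/2261)   [reduce mod 2261]
212 = 2^2·53; (2/2261) = -1 since 2261 mod 8 = 5, so (212/2261) = (-1)^2·(53/2261); sign now -1
reciprocity: (53/2261) = +1·(2261/53) since 53 mod 4 = 1, 2261 mod 4 = 1; sign now -1
(2261/53) = (35/53)   [reduce mod 53]
reciprocity: (35/53) = +1·(53/35) since 35 mod 4 = 3, 53 mod 4 = 1; sign now -1
(53/35) = (18/35)   [reduce mod 35]
18 = 2^1·9; (2/35) = -1 since 35 mod 8 = 3, so (18/35) = (-1)^1·(9/35); sign now +1
reciprocity: (9/35) = +1·(35/9) since 9 mod 4 = 1, 35 mod 4 = 3; sign now +1
(35/9) = (8/9)   [reduce mod 9]
8 = 2^3·1; (2/9) = +1 since 9 mod 8 = 1, so (8/9) = (+1)^3·(1/9); sign now +1
(1/9) = 1; final value = sign = +1

1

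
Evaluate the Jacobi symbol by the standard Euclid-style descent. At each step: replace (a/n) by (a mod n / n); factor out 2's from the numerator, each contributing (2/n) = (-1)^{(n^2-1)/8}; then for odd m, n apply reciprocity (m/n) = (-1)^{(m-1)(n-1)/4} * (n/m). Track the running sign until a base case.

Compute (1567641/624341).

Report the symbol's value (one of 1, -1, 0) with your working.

-1

(1567641/624341) = (318959/624341)   [reduce mod 624341]
reciprocity: (318959/624341) = +1·(624341/318959) since 318959 mod 4 = 3, 624341 mod 4 = 1; sign now +1
(624341/318959) = (305382/318959)   [reduce mod 318959]
305382 = 2^1·152691; (2/318959) = +1 since 318959 mod 8 = 7, so (305382/318959) = (+1)^1·(152691/318959); sign now +1
reciprocity: (152691/318959) = -1·(318959/152691) since 152691 mod 4 = 3, 318959 mod 4 = 3; sign now -1
(318959/152691) = (13577/152691)   [reduce mod 152691]
reciprocity: (13577/152691) = +1·(152691/13577) since 13577 mod 4 = 1, 152691 mod 4 = 3; sign now -1
(152691/13577) = (3344/13577)   [reduce mod 13577]
3344 = 2^4·209; (2/13577) = +1 since 13577 mod 8 = 1, so (3344/13577) = (+1)^4·(209/13577); sign now -1
reciprocity: (209/13577) = +1·(13577/209) since 209 mod 4 = 1, 13577 mod 4 = 1; sign now -1
(13577/209) = (201/209)   [reduce mod 209]
reciprocity: (201/209) = +1·(209/201) since 201 mod 4 = 1, 209 mod 4 = 1; sign now -1
(209/201) = (8/201)   [reduce mod 201]
8 = 2^3·1; (2/201) = +1 since 201 mod 8 = 1, so (8/201) = (+1)^3·(1/201); sign now -1
(1/201) = 1; final value = sign = -1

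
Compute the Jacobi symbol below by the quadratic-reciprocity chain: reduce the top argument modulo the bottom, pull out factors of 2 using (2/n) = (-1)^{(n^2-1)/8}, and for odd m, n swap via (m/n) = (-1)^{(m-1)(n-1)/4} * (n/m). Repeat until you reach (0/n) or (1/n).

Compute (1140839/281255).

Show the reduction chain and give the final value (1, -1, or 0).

(1140839/281255): 1140839 mod 281255 = 15819, so (1140839/281255) = (15819/281255)
flip (15819/281255) -> (281255/15819): both odd, 15819 mod 4 = 3, 281255 mod 4 = 3, so the flip contributes -1; sign now -1
(281255/15819): 281255 mod 15819 = 12332, so (281255/15819) = (12332/15819)
factor out 2^2: 12332 = 2^2·3083; with 15819 mod 8 = 3, (2/15819) = -1; sign now -1; continue with (3083/15819)
flip (3083/15819) -> (15819/3083): both odd, 3083 mod 4 = 3, 15819 mod 4 = 3, so the flip contributes -1; sign now +1
(15819/3083): 15819 mod 3083 = 404, so (15819/3083) = (404/3083)
factor out 2^2: 404 = 2^2·101; with 3083 mod 8 = 3, (2/3083) = -1; sign now +1; continue with (101/3083)
flip (101/3083) -> (3083/101): both odd, 101 mod 4 = 1, 3083 mod 4 = 3, so the flip contributes +1; sign now +1
(3083/101): 3083 mod 101 = 53, so (3083/101) = (53/101)
flip (53/101) -> (101/53): both odd, 53 mod 4 = 1, 101 mod 4 = 1, so the flip contributes +1; sign now +1
(101/53): 101 mod 53 = 48, so (101/53) = (48/53)
factor out 2^4: 48 = 2^4·3; with 53 mod 8 = 5, (2/53) = -1; sign now +1; continue with (3/53)
flip (3/53) -> (53/3): both odd, 3 mod 4 = 3, 53 mod 4 = 1, so the flip contributes +1; sign now +1
(53/3): 53 mod 3 = 2, so (53/3) = (2/3)
factor out 2^1: 2 = 2^1·1; with 3 mod 8 = 3, (2/3) = -1; sign now -1; continue with (1/3)
reached (1/3) = 1, so the symbol is -1

-1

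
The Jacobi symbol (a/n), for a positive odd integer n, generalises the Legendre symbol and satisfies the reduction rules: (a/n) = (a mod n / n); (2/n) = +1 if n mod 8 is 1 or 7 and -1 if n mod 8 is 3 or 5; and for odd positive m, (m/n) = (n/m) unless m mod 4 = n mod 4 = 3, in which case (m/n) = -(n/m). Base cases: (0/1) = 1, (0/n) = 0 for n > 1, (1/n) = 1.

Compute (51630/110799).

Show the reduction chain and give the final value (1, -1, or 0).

factor out 2^1: 51630 = 2^1·25815; with 110799 mod 8 = 7, (2/110799) = +1; sign now +1; continue with (25815/110799)
flip (25815/110799) -> (110799/25815): both odd, 25815 mod 4 = 3, 110799 mod 4 = 3, so the flip contributes -1; sign now -1
(110799/25815): 110799 mod 25815 = 7539, so (110799/25815) = (7539/25815)
flip (7539/25815) -> (25815/7539): both odd, 7539 mod 4 = 3, 25815 mod 4 = 3, so the flip contributes -1; sign now +1
(25815/7539): 25815 mod 7539 = 3198, so (25815/7539) = (3198/7539)
factor out 2^1: 3198 = 2^1·1599; with 7539 mod 8 = 3, (2/7539) = -1; sign now -1; continue with (1599/7539)
flip (1599/7539) -> (7539/1599): both odd, 1599 mod 4 = 3, 7539 mod 4 = 3, so the flip contributes -1; sign now +1
(7539/1599): 7539 mod 1599 = 1143, so (7539/1599) = (1143/1599)
flip (1143/1599) -> (1599/1143): both odd, 1143 mod 4 = 3, 1599 mod 4 = 3, so the flip contributes -1; sign now -1
(1599/1143): 1599 mod 1143 = 456, so (1599/1143) = (456/1143)
factor out 2^3: 456 = 2^3·57; with 1143 mod 8 = 7, (2/1143) = +1; sign now -1; continue with (57/1143)
flip (57/1143) -> (1143/57): both odd, 57 mod 4 = 1, 1143 mod 4 = 3, so the flip contributes +1; sign now -1
(1143/57): 1143 mod 57 = 3, so (1143/57) = (3/57)
flip (3/57) -> (57/3): both odd, 3 mod 4 = 3, 57 mod 4 = 1, so the flip contributes +1; sign now -1
(57/3): 57 mod 3 = 0, so (57/3) = (0/3)
reached (0/3); gcd(a, n) > 1, so (0/3) = 0 and the symbol is 0

0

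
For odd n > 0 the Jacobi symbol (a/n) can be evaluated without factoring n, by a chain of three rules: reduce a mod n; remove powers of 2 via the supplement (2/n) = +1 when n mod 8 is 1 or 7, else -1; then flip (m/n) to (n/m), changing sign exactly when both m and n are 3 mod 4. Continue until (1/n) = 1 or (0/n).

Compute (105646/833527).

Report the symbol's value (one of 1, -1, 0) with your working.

-1

105646 = 2^1·52823; (2/833527) = +1 since 833527 mod 8 = 7, so (105646/833527) = (+1)^1·(52823/833527); sign now +1
reciprocity: (52823/833527) = -1·(833527/52823) since 52823 mod 4 = 3, 833527 mod 4 = 3; sign now -1
(833527/52823) = (41182/52823)   [reduce mod 52823]
41182 = 2^1·20591; (2/52823) = +1 since 52823 mod 8 = 7, so (41182/52823) = (+1)^1·(20591/52823); sign now -1
reciprocity: (20591/52823) = -1·(52823/20591) since 20591 mod 4 = 3, 52823 mod 4 = 3; sign now +1
(52823/20591) = (11641/20591)   [reduce mod 20591]
reciprocity: (11641/20591) = +1·(20591/11641) since 11641 mod 4 = 1, 20591 mod 4 = 3; sign now +1
(20591/11641) = (8950/11641)   [reduce mod 11641]
8950 = 2^1·4475; (2/11641) = +1 since 11641 mod 8 = 1, so (8950/11641) = (+1)^1·(4475/11641); sign now +1
reciprocity: (4475/11641) = +1·(11641/4475) since 4475 mod 4 = 3, 11641 mod 4 = 1; sign now +1
(11641/4475) = (2691/4475)   [reduce mod 4475]
reciprocity: (2691/4475) = -1·(4475/2691) since 2691 mod 4 = 3, 4475 mod 4 = 3; sign now -1
(4475/2691) = (1784/2691)   [reduce mod 2691]
1784 = 2^3·223; (2/2691) = -1 since 2691 mod 8 = 3, so (1784/2691) = (-1)^3·(223/2691); sign now +1
reciprocity: (223/2691) = -1·(2691/223) since 223 mod 4 = 3, 2691 mod 4 = 3; sign now -1
(2691/223) = (15/223)   [reduce mod 223]
reciprocity: (15/223) = -1·(223/15) since 15 mod 4 = 3, 223 mod 4 = 3; sign now +1
(223/15) = (13/15)   [reduce mod 15]
reciprocity: (13/15) = +1·(15/13) since 13 mod 4 = 1, 15 mod 4 = 3; sign now +1
(15/13) = (2/13)   [reduce mod 13]
2 = 2^1·1; (2/13) = -1 since 13 mod 8 = 5, so (2/13) = (-1)^1·(1/13); sign now -1
(1/13) = 1; final value = sign = -1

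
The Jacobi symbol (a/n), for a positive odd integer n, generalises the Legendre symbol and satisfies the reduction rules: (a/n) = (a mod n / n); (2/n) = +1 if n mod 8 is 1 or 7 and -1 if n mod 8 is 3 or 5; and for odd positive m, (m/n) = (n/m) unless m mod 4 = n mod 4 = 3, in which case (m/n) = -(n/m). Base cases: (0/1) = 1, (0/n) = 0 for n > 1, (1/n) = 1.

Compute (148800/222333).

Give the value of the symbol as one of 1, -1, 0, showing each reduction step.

0

148800 = 2^6·2325; (2/222333) = -1 since 222333 mod 8 = 5, so (148800/222333) = (-1)^6·(2325/222333); sign now +1
reciprocity: (2325/222333) = +1·(222333/2325) since 2325 mod 4 = 1, 222333 mod 4 = 1; sign now +1
(222333/2325) = (1458/2325)   [reduce mod 2325]
1458 = 2^1·729; (2/2325) = -1 since 2325 mod 8 = 5, so (1458/2325) = (-1)^1·(729/2325); sign now -1
reciprocity: (729/2325) = +1·(2325/729) since 729 mod 4 = 1, 2325 mod 4 = 1; sign now -1
(2325/729) = (138/729)   [reduce mod 729]
138 = 2^1·69; (2/729) = +1 since 729 mod 8 = 1, so (138/729) = (+1)^1·(69/729); sign now -1
reciprocity: (69/729) = +1·(729/69) since 69 mod 4 = 1, 729 mod 4 = 1; sign now -1
(729/69) = (39/69)   [reduce mod 69]
reciprocity: (39/69) = +1·(69/39) since 39 mod 4 = 3, 69 mod 4 = 1; sign now -1
(69/39) = (30/39)   [reduce mod 39]
30 = 2^1·15; (2/39) = +1 since 39 mod 8 = 7, so (30/39) = (+1)^1·(15/39); sign now -1
reciprocity: (15/39) = -1·(39/15) since 15 mod 4 = 3, 39 mod 4 = 3; sign now +1
(39/15) = (9/15)   [reduce mod 15]
reciprocity: (9/15) = +1·(15/9) since 9 mod 4 = 1, 15 mod 4 = 3; sign now +1
(15/9) = (6/9)   [reduce mod 9]
6 = 2^1·3; (2/9) = +1 since 9 mod 8 = 1, so (6/9) = (+1)^1·(3/9); sign now +1
reciprocity: (3/9) = +1·(9/3) since 3 mod 4 = 3, 9 mod 4 = 1; sign now +1
(9/3) = (0/3)   [reduce mod 3]
(0/3) = 0   [gcd(a, n) > 1]; final value = 0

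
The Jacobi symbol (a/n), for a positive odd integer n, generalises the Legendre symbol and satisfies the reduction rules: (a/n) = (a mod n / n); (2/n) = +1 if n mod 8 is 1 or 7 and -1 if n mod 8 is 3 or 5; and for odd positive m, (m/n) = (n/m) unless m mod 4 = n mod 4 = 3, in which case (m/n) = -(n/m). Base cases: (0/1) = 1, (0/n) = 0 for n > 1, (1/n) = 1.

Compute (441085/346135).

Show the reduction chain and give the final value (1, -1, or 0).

(441085/346135): 441085 mod 346135 = 94950, so (441085/346135) = (94950/346135)
factor out 2^1: 94950 = 2^1·47475; with 346135 mod 8 = 7, (2/346135) = +1; sign now +1; continue with (47475/346135)
flip (47475/346135) -> (346135/47475): both odd, 47475 mod 4 = 3, 346135 mod 4 = 3, so the flip contributes -1; sign now -1
(346135/47475): 346135 mod 47475 = 13810, so (346135/47475) = (13810/47475)
factor out 2^1: 13810 = 2^1·6905; with 47475 mod 8 = 3, (2/47475) = -1; sign now +1; continue with (6905/47475)
flip (6905/47475) -> (47475/6905): both odd, 6905 mod 4 = 1, 47475 mod 4 = 3, so the flip contributes +1; sign now +1
(47475/6905): 47475 mod 6905 = 6045, so (47475/6905) = (6045/6905)
flip (6045/6905) -> (6905/6045): both odd, 6045 mod 4 = 1, 6905 mod 4 = 1, so the flip contributes +1; sign now +1
(6905/6045): 6905 mod 6045 = 860, so (6905/6045) = (860/6045)
factor out 2^2: 860 = 2^2·215; with 6045 mod 8 = 5, (2/6045) = -1; sign now +1; continue with (215/6045)
flip (215/6045) -> (6045/215): both odd, 215 mod 4 = 3, 6045 mod 4 = 1, so the flip contributes +1; sign now +1
(6045/215): 6045 mod 215 = 25, so (6045/215) = (25/215)
flip (25/215) -> (215/25): both odd, 25 mod 4 = 1, 215 mod 4 = 3, so the flip contributes +1; sign now +1
(215/25): 215 mod 25 = 15, so (215/25) = (15/25)
flip (15/25) -> (25/15): both odd, 15 mod 4 = 3, 25 mod 4 = 1, so the flip contributes +1; sign now +1
(25/15): 25 mod 15 = 10, so (25/15) = (10/15)
factor out 2^1: 10 = 2^1·5; with 15 mod 8 = 7, (2/15) = +1; sign now +1; continue with (5/15)
flip (5/15) -> (15/5): both odd, 5 mod 4 = 1, 15 mod 4 = 3, so the flip contributes +1; sign now +1
(15/5): 15 mod 5 = 0, so (15/5) = (0/5)
reached (0/5); gcd(a, n) > 1, so (0/5) = 0 and the symbol is 0

0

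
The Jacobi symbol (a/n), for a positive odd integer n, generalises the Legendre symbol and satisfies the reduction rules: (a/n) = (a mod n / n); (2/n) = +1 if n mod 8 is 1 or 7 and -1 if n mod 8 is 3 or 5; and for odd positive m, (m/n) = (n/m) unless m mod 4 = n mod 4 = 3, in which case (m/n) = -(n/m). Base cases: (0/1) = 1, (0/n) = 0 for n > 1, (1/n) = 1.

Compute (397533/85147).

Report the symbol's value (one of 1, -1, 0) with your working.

(397533/85147): 397533 mod 85147 = 56945, so (397533/85147) = (56945/85147)
flip (56945/85147) -> (85147/56945): both odd, 56945 mod 4 = 1, 85147 mod 4 = 3, so the flip contributes +1; sign now +1
(85147/56945): 85147 mod 56945 = 28202, so (85147/56945) = (28202/56945)
factor out 2^1: 28202 = 2^1·14101; with 56945 mod 8 = 1, (2/56945) = +1; sign now +1; continue with (14101/56945)
flip (14101/56945) -> (56945/14101): both odd, 14101 mod 4 = 1, 56945 mod 4 = 1, so the flip contributes +1; sign now +1
(56945/14101): 56945 mod 14101 = 541, so (56945/14101) = (541/14101)
flip (541/14101) -> (14101/541): both odd, 541 mod 4 = 1, 14101 mod 4 = 1, so the flip contributes +1; sign now +1
(14101/541): 14101 mod 541 = 35, so (14101/541) = (35/541)
flip (35/541) -> (541/35): both odd, 35 mod 4 = 3, 541 mod 4 = 1, so the flip contributes +1; sign now +1
(541/35): 541 mod 35 = 16, so (541/35) = (16/35)
factor out 2^4: 16 = 2^4·1; with 35 mod 8 = 3, (2/35) = -1; sign now +1; continue with (1/35)
reached (1/35) = 1, so the symbol is +1

1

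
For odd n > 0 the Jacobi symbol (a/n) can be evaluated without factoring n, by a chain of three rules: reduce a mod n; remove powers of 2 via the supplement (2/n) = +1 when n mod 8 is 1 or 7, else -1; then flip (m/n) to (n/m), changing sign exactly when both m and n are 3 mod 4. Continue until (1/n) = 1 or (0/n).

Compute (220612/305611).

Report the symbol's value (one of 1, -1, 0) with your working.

1

220612 = 2^2·55153; (2/305611) = -1 since 305611 mod 8 = 3, so (220612/305611) = (-1)^2·(55153/305611); sign now +1
reciprocity: (55153/305611) = +1·(305611/55153) since 55153 mod 4 = 1, 305611 mod 4 = 3; sign now +1
(305611/55153) = (29846/55153)   [reduce mod 55153]
29846 = 2^1·14923; (2/55153) = +1 since 55153 mod 8 = 1, so (29846/55153) = (+1)^1·(14923/55153); sign now +1
reciprocity: (14923/55153) = +1·(55153/14923) since 14923 mod 4 = 3, 55153 mod 4 = 1; sign now +1
(55153/14923) = (10384/14923)   [reduce mod 14923]
10384 = 2^4·649; (2/14923) = -1 since 14923 mod 8 = 3, so (10384/14923) = (-1)^4·(649/14923); sign now +1
reciprocity: (649/14923) = +1·(14923/649) since 649 mod 4 = 1, 14923 mod 4 = 3; sign now +1
(14923/649) = (645/649)   [reduce mod 649]
reciprocity: (645/649) = +1·(649/645) since 645 mod 4 = 1, 649 mod 4 = 1; sign now +1
(649/645) = (4/645)   [reduce mod 645]
4 = 2^2·1; (2/645) = -1 since 645 mod 8 = 5, so (4/645) = (-1)^2·(1/645); sign now +1
(1/645) = 1; final value = sign = +1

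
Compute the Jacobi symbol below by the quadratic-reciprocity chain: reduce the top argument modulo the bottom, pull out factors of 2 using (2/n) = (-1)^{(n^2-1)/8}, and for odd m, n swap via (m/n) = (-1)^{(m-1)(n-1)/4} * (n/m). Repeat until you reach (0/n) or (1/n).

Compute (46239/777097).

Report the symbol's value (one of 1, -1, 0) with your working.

1

reciprocity: (46239/777097) = +1·(777097/46239) since 46239 mod 4 = 3, 777097 mod 4 = 1; sign now +1
(777097/46239) = (37273/46239)   [reduce mod 46239]
reciprocity: (37273/46239) = +1·(46239/37273) since 37273 mod 4 = 1, 46239 mod 4 = 3; sign now +1
(46239/37273) = (8966/37273)   [reduce mod 37273]
8966 = 2^1·4483; (2/37273) = +1 since 37273 mod 8 = 1, so (8966/37273) = (+1)^1·(4483/37273); sign now +1
reciprocity: (4483/37273) = +1·(37273/4483) since 4483 mod 4 = 3, 37273 mod 4 = 1; sign now +1
(37273/4483) = (1409/4483)   [reduce mod 4483]
reciprocity: (1409/4483) = +1·(4483/1409) since 1409 mod 4 = 1, 4483 mod 4 = 3; sign now +1
(4483/1409) = (256/1409)   [reduce mod 1409]
256 = 2^8·1; (2/1409) = +1 since 1409 mod 8 = 1, so (256/1409) = (+1)^8·(1/1409); sign now +1
(1/1409) = 1; final value = sign = +1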